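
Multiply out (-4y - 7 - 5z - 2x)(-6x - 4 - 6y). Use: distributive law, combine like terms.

(-4y - 7 - 5z - 2x)(-6x - 4 - 6y)
= 24xy + 16y + 24y² + 42x + 28 + 42y + 30xz + 20z + 30yz + 12x² + 8x + 12xy    [distributive law]
= 36xy + 58y + 24y² + 50x + 28 + 30xz + 20z + 30yz + 12x²    [combine like terms]

36xy + 58y + 24y² + 50x + 28 + 30xz + 20z + 30yz + 12x²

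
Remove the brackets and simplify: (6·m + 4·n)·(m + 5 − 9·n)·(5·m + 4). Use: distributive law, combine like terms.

(6·m + 4·n)·(m + 5 − 9·n)·(5·m + 4)
= (6·m² + 30·m − 54·m·n + 4·m·n + 20·n − 36·n²)·(5·m + 4)    [distributive law]
= (6·m² + 30·m − 50·m·n + 20·n − 36·n²)·(5·m + 4)    [combine like terms]
= 30·m³ + 24·m² + 150·m² + 120·m − 250·m²·n − 200·m·n + 100·m·n + 80·n − 180·m·n² − 144·n²    [distributive law]
= 30·m³ + 174·m² + 120·m − 250·m²·n − 100·m·n + 80·n − 180·m·n² − 144·n²    [combine like terms]

30·m³ + 174·m² + 120·m − 250·m²·n − 100·m·n + 80·n − 180·m·n² − 144·n²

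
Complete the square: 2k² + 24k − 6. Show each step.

2k² + 24k − 6
= 2(k² + 12k) − 6    [factor out 2 from the k-terms]
= 2(k² + 12k + 36 − 36) − 6    [add and subtract 36 inside the bracket]
= 2(k + 6)² − 72 − 6    [perfect-square identity]
= 2(k + 6)² − 78    [combine constants]

2(k + 6)² − 78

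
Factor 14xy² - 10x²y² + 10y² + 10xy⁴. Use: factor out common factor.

14xy² - 10x²y² + 10y² + 10xy⁴
= 2(7xy² - 5x²y² + 5y² + 5xy⁴)    [factor out 2]
= 2y²(7x - 5x² + 5 + 5xy²)    [factor out y²]

2y²(7x - 5x² + 5 + 5xy²)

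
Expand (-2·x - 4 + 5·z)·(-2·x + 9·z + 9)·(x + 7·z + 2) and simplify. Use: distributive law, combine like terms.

4·x³ - 2·x² - 151·x·z² - 117·x·z - 56·x + 153·z² - 234·z - 72 + 315·z³

(-2·x - 4 + 5·z)·(-2·x + 9·z + 9)·(x + 7·z + 2)
= (4·x² - 18·x·z - 18·x + 8·x - 36·z - 36 - 10·x·z + 45·z² + 45·z)·(x + 7·z + 2)    [distributive law]
= (4·x² - 28·x·z - 10·x + 9·z - 36 + 45·z²)·(x + 7·z + 2)    [combine like terms]
= 4·x³ + 28·x²·z + 8·x² - 28·x²·z - 196·x·z² - 56·x·z - 10·x² - 70·x·z - 20·x + 9·x·z + 63·z² + 18·z - 36·x - 252·z - 72 + 45·x·z² + 315·z³ + 90·z²    [distributive law]
= 4·x³ - 2·x² - 151·x·z² - 117·x·z - 56·x + 153·z² - 234·z - 72 + 315·z³    [combine like terms]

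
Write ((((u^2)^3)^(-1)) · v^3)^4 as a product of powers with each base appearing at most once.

((((u^2)^3)^(-1)) · v^3)^4
= ((((u^2)^3)^(-1))^4) · ((v^3)^4)    [power of a product]
= (((u^2)^3)^(-4)) · ((v^3)^4)    [power of a power]
= ((u^2)^(-12)) · ((v^3)^4)    [power of a power]
= (u^(-24)) · ((v^3)^4)    [power of a power]
= u^(-24) · v^12    [power of a power]
= u^(-24)v^12    [rearrange]

u^(-24)v^12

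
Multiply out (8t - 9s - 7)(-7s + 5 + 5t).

(8t - 9s - 7)(-7s + 5 + 5t)
= -56st + 40t + 40t^2 + 63s^2 - 45s - 45st + 49s - 35 - 35t    [distributive law]
= -101st + 5t + 40t^2 + 63s^2 + 4s - 35    [combine like terms]

-101st + 5t + 40t^2 + 63s^2 + 4s - 35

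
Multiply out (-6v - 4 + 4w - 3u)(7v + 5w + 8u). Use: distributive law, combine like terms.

(-6v - 4 + 4w - 3u)(7v + 5w + 8u)
= -42v² - 30vw - 48uv - 28v - 20w - 32u + 28vw + 20w² + 32uw - 21uv - 15uw - 24u²    [distributive law]
= -42v² - 2vw - 69uv - 28v - 20w - 32u + 20w² + 17uw - 24u²    [combine like terms]

-42v² - 2vw - 69uv - 28v - 20w - 32u + 20w² + 17uw - 24u²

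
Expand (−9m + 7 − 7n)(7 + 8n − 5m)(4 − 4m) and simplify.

(−9m + 7 − 7n)(7 + 8n − 5m)(4 − 4m)
= (−63m − 72mn + 45m^2 + 49 + 56n − 35m − 49n − 56n^2 + 35mn)(4 − 4m)    [distributive law]
= (−98m − 37mn + 45m^2 + 49 + 7n − 56n^2)(4 − 4m)    [combine like terms]
= −392m + 392m^2 − 148mn + 148m^2n + 180m^2 − 180m^3 + 196 − 196m + 28n − 28mn − 224n^2 + 224mn^2    [distributive law]
= −588m + 572m^2 − 176mn + 148m^2n − 180m^3 + 196 + 28n − 224n^2 + 224mn^2    [combine like terms]

−588m + 572m^2 − 176mn + 148m^2n − 180m^3 + 196 + 28n − 224n^2 + 224mn^2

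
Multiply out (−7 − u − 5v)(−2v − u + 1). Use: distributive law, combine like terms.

9v + 6u − 7 + 7uv + u^2 + 10v^2

(−7 − u − 5v)(−2v − u + 1)
= 14v + 7u − 7 + 2uv + u^2 − u + 10v^2 + 5uv − 5v    [distributive law]
= 9v + 6u − 7 + 7uv + u^2 + 10v^2    [combine like terms]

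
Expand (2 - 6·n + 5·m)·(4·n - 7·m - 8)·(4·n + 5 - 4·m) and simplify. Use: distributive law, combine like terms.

(2 - 6·n + 5·m)·(4·n - 7·m - 8)·(4·n + 5 - 4·m)
= (8·n - 14·m - 16 - 24·n^2 + 42·m·n + 48·n + 20·m·n - 35·m^2 - 40·m)·(4·n + 5 - 4·m)    [distributive law]
= (56·n - 54·m - 16 - 24·n^2 + 62·m·n - 35·m^2)·(4·n + 5 - 4·m)    [combine like terms]
= 224·n^2 + 280·n - 224·m·n - 216·m·n - 270·m + 216·m^2 - 64·n - 80 + 64·m - 96·n^3 - 120·n^2 + 96·m·n^2 + 248·m·n^2 + 310·m·n - 248·m^2·n - 140·m^2·n - 175·m^2 + 140·m^3    [distributive law]
= 104·n^2 + 216·n - 130·m·n - 206·m + 41·m^2 - 80 - 96·n^3 + 344·m·n^2 - 388·m^2·n + 140·m^3    [combine like terms]

104·n^2 + 216·n - 130·m·n - 206·m + 41·m^2 - 80 - 96·n^3 + 344·m·n^2 - 388·m^2·n + 140·m^3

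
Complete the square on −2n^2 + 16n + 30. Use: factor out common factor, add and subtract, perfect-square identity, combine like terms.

−2n^2 + 16n + 30
= −2(n^2 − 8n) + 30    [factor out -2 from the n-terms]
= −2(n^2 − 8n + 16 − 16) + 30    [add and subtract 16 inside the bracket]
= −2(n − 4)^2 + 32 + 30    [perfect-square identity]
= −2(n − 4)^2 + 62    [combine constants]

−2(n − 4)^2 + 62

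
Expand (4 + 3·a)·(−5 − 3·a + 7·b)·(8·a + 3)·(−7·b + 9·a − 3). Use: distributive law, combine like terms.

(4 + 3·a)·(−5 − 3·a + 7·b)·(8·a + 3)·(−7·b + 9·a − 3)
= (−20 − 12·a + 28·b − 15·a − 9·a² + 21·a·b)·(8·a + 3)·(−7·b + 9·a − 3)    [distributive law]
= (−20 − 27·a + 28·b − 9·a² + 21·a·b)·(8·a + 3)·(−7·b + 9·a − 3)    [combine like terms]
= (−160·a − 60 − 216·a² − 81·a + 224·a·b + 84·b − 72·a³ − 27·a² + 168·a²·b + 63·a·b)·(−7·b + 9·a − 3)    [distributive law]
= (−241·a − 60 − 243·a² + 287·a·b + 84·b − 72·a³ + 168·a²·b)·(−7·b + 9·a − 3)    [combine like terms]
= 1687·a·b − 2169·a² + 723·a + 420·b − 540·a + 180 + 1701·a²·b − 2187·a³ + 729·a² − 2009·a·b² + 2583·a²·b − 861·a·b − 588·b² + 756·a·b − 252·b + 504·a³·b − 648·a⁴ + 216·a³ − 1176·a²·b² + 1512·a³·b − 504·a²·b    [distributive law]
= 1582·a·b − 1440·a² + 183·a + 168·b + 180 + 3780·a²·b − 1971·a³ − 2009·a·b² − 588·b² + 2016·a³·b − 648·a⁴ − 1176·a²·b²    [combine like terms]

1582·a·b − 1440·a² + 183·a + 168·b + 180 + 3780·a²·b − 1971·a³ − 2009·a·b² − 588·b² + 2016·a³·b − 648·a⁴ − 1176·a²·b²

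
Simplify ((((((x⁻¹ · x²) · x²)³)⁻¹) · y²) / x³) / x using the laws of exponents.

((((((x⁻¹ · x²) · x²)³)⁻¹) · y²) / x³) / x
= (((((x⁻¹ · x²) · x²)⁻³) · y²) / x³) / x    [power of a power]
= (((((x⁻¹ · x²)⁻³) · ((x²)⁻³)) · y²) / x³) / x    [power of a product]
= ((((((x⁻¹)⁻³) · ((x²)⁻³)) · ((x²)⁻³)) · y²) / x³) / x    [power of a product]
= ((((x³ · ((x²)⁻³)) · ((x²)⁻³)) · y²) / x³) / x    [power of a power]
= ((((x³ · x⁻⁶) · ((x²)⁻³)) · y²) / x³) / x    [power of a power]
= (((x⁻³ · ((x²)⁻³)) · y²) / x³) / x    [product of powers]
= (((x⁻³ · x⁻⁶) · y²) / x³) / x    [power of a power]
= ((x⁻⁹ · y²) / x³) / x    [product of powers]
= x⁻¹³·y²    [quotient of powers; product of powers]

x⁻¹³·y²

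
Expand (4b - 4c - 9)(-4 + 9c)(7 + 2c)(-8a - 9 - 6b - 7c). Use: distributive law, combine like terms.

896ab - 504b + 672b² + 1102bc - 1760abc - 1320b²c + 104bc² - 576abc² - 432b²c² - 72bc³ + 3064ac + 1683c + 6119c² + 3056ac² + 3322c³ + 576ac³ + 504c⁴ - 2016a - 2268

(4b - 4c - 9)(-4 + 9c)(7 + 2c)(-8a - 9 - 6b - 7c)
= (-16b + 36bc + 16c - 36c² + 36 - 81c)(7 + 2c)(-8a - 9 - 6b - 7c)    [distributive law]
= (-16b + 36bc - 65c - 36c² + 36)(7 + 2c)(-8a - 9 - 6b - 7c)    [combine like terms]
= (-112b - 32bc + 252bc + 72bc² - 455c - 130c² - 252c² - 72c³ + 252 + 72c)(-8a - 9 - 6b - 7c)    [distributive law]
= (-112b + 220bc + 72bc² - 383c - 382c² - 72c³ + 252)(-8a - 9 - 6b - 7c)    [combine like terms]
= 896ab + 1008b + 672b² + 784bc - 1760abc - 1980bc - 1320b²c - 1540bc² - 576abc² - 648bc² - 432b²c² - 504bc³ + 3064ac + 3447c + 2298bc + 2681c² + 3056ac² + 3438c² + 2292bc² + 2674c³ + 576ac³ + 648c³ + 432bc³ + 504c⁴ - 2016a - 2268 - 1512b - 1764c    [distributive law]
= 896ab - 504b + 672b² + 1102bc - 1760abc - 1320b²c + 104bc² - 576abc² - 432b²c² - 72bc³ + 3064ac + 1683c + 6119c² + 3056ac² + 3322c³ + 576ac³ + 504c⁴ - 2016a - 2268    [combine like terms]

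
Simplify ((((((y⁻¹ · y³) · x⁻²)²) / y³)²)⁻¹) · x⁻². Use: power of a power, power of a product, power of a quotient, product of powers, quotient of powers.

x⁶·y⁻²

((((((y⁻¹ · y³) · x⁻²)²) / y³)²)⁻¹) · x⁻²
= (((((y⁻¹ · y³) · x⁻²)²) / y³)⁻²) · x⁻²    [power of a power]
= (((((y⁻¹ · y³) · x⁻²)²)⁻²) / ((y³)⁻²)) · x⁻²    [power of a quotient]
= ((((y⁻¹ · y³) · x⁻²)⁻⁴) / ((y³)⁻²)) · x⁻²    [power of a power]
= ((((y⁻¹ · y³)⁻⁴) · ((x⁻²)⁻⁴)) / ((y³)⁻²)) · x⁻²    [power of a product]
= (((((y⁻¹)⁻⁴) · ((y³)⁻⁴)) · ((x⁻²)⁻⁴)) / ((y³)⁻²)) · x⁻²    [power of a product]
= (((y⁴ · ((y³)⁻⁴)) · ((x⁻²)⁻⁴)) / ((y³)⁻²)) · x⁻²    [power of a power]
= (((y⁴ · y⁻¹²) · ((x⁻²)⁻⁴)) / ((y³)⁻²)) · x⁻²    [power of a power]
= ((y⁻⁸ · ((x⁻²)⁻⁴)) / ((y³)⁻²)) · x⁻²    [product of powers]
= ((y⁻⁸ · x⁸) / ((y³)⁻²)) · x⁻²    [power of a power]
= ((y⁻⁸ · x⁸) / y⁻⁶) · x⁻²    [power of a power]
= x⁶·y⁻²    [quotient of powers; product of powers]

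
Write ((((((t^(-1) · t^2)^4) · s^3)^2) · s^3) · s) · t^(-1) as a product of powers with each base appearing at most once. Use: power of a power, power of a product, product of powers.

((((((t^(-1) · t^2)^4) · s^3)^2) · s^3) · s) · t^(-1)
= ((((((t^(-1) · t^2)^4)^2) · ((s^3)^2)) · s^3) · s) · t^(-1)    [power of a product]
= (((((t^(-1) · t^2)^8) · ((s^3)^2)) · s^3) · s) · t^(-1)    [power of a power]
= ((((((t^(-1))^8) · ((t^2)^8)) · ((s^3)^2)) · s^3) · s) · t^(-1)    [power of a product]
= ((((t^(-8) · ((t^2)^8)) · ((s^3)^2)) · s^3) · s) · t^(-1)    [power of a power]
= ((((t^(-8) · t^16) · ((s^3)^2)) · s^3) · s) · t^(-1)    [power of a power]
= (((t^8 · ((s^3)^2)) · s^3) · s) · t^(-1)    [product of powers]
= (((t^8 · s^6) · s^3) · s) · t^(-1)    [power of a power]
= s^10t^7    [product of powers]

s^10t^7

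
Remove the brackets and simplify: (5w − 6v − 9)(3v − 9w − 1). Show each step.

69vw − 45w^2 + 76w − 18v^2 − 21v + 9

(5w − 6v − 9)(3v − 9w − 1)
= 15vw − 45w^2 − 5w − 18v^2 + 54vw + 6v − 27v + 81w + 9    [distributive law]
= 69vw − 45w^2 + 76w − 18v^2 − 21v + 9    [combine like terms]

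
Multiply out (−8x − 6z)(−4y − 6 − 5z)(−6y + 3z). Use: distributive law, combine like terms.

(−8x − 6z)(−4y − 6 − 5z)(−6y + 3z)
= (32xy + 48x + 40xz + 24yz + 36z + 30z^2)(−6y + 3z)    [distributive law]
= −192xy^2 + 96xyz − 288xy + 144xz − 240xyz + 120xz^2 − 144y^2z + 72yz^2 − 216yz + 108z^2 − 180yz^2 + 90z^3    [distributive law]
= −192xy^2 − 144xyz − 288xy + 144xz + 120xz^2 − 144y^2z − 108yz^2 − 216yz + 108z^2 + 90z^3    [combine like terms]

−192xy^2 − 144xyz − 288xy + 144xz + 120xz^2 − 144y^2z − 108yz^2 − 216yz + 108z^2 + 90z^3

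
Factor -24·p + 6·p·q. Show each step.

6·p(-4 + q)

-24·p + 6·p·q
= 6(-4·p + p·q)    [factor out 6]
= 6·p(-4 + q)    [factor out p]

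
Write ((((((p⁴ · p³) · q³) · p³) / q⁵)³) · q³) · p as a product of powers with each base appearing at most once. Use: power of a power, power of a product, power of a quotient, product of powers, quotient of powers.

p³¹q⁻³

((((((p⁴ · p³) · q³) · p³) / q⁵)³) · q³) · p
= ((((((p⁴ · p³) · q³) · p³)³) / ((q⁵)³)) · q³) · p    [power of a quotient]
= ((((((p⁴ · p³) · q³)³) · ((p³)³)) / ((q⁵)³)) · q³) · p    [power of a product]
= ((((((p⁴ · p³)³) · ((q³)³)) · ((p³)³)) / ((q⁵)³)) · q³) · p    [power of a product]
= (((((((p⁴)³) · ((p³)³)) · ((q³)³)) · ((p³)³)) / ((q⁵)³)) · q³) · p    [power of a product]
= (((((p¹² · ((p³)³)) · ((q³)³)) · ((p³)³)) / ((q⁵)³)) · q³) · p    [power of a power]
= (((((p¹² · p⁹) · ((q³)³)) · ((p³)³)) / ((q⁵)³)) · q³) · p    [power of a power]
= ((((p²¹ · ((q³)³)) · ((p³)³)) / ((q⁵)³)) · q³) · p    [product of powers]
= ((((p²¹ · q⁹) · ((p³)³)) / ((q⁵)³)) · q³) · p    [power of a power]
= ((((p²¹ · q⁹) · p⁹) / ((q⁵)³)) · q³) · p    [power of a power]
= ((((p²¹ · q⁹) · p⁹) / q¹⁵) · q³) · p    [power of a power]
= p³¹q⁻³    [quotient of powers; product of powers]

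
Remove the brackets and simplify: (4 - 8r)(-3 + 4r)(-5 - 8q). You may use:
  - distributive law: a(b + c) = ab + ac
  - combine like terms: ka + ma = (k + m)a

(4 - 8r)(-3 + 4r)(-5 - 8q)
= (-12 + 16r + 24r - 32r^2)(-5 - 8q)    [distributive law]
= (-12 + 40r - 32r^2)(-5 - 8q)    [combine like terms]
= 60 + 96q - 200r - 320qr + 160r^2 + 256qr^2    [distributive law]

60 + 96q - 200r - 320qr + 160r^2 + 256qr^2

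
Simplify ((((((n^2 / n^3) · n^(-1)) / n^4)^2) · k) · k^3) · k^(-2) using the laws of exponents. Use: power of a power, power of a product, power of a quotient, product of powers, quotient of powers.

k^2n^(-12)

((((((n^2 / n^3) · n^(-1)) / n^4)^2) · k) · k^3) · k^(-2)
= ((((((n^2 / n^3) · n^(-1))^2) / ((n^4)^2)) · k) · k^3) · k^(-2)    [power of a quotient]
= ((((((n^2 / n^3)^2) · ((n^(-1))^2)) / ((n^4)^2)) · k) · k^3) · k^(-2)    [power of a product]
= (((((((n^2)^2) / ((n^3)^2)) · ((n^(-1))^2)) / ((n^4)^2)) · k) · k^3) · k^(-2)    [power of a quotient]
= (((((n^4 / ((n^3)^2)) · ((n^(-1))^2)) / ((n^4)^2)) · k) · k^3) · k^(-2)    [power of a power]
= (((((n^4 / n^6) · ((n^(-1))^2)) / ((n^4)^2)) · k) · k^3) · k^(-2)    [power of a power]
= ((((n^(-2) · ((n^(-1))^2)) / ((n^4)^2)) · k) · k^3) · k^(-2)    [quotient of powers]
= ((((n^(-2) · n^(-2)) / ((n^4)^2)) · k) · k^3) · k^(-2)    [power of a power]
= (((n^(-4) / ((n^4)^2)) · k) · k^3) · k^(-2)    [product of powers]
= (((n^(-4) / n^8) · k) · k^3) · k^(-2)    [power of a power]
= ((n^(-12) · k) · k^3) · k^(-2)    [quotient of powers]
= k^2n^(-12)    [product of powers]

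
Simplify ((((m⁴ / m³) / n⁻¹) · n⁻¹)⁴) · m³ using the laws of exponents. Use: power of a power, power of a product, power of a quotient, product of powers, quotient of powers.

((((m⁴ / m³) / n⁻¹) · n⁻¹)⁴) · m³
= ((((m⁴ / m³) / n⁻¹)⁴) · ((n⁻¹)⁴)) · m³    [power of a product]
= ((((m⁴ / m³)⁴) / ((n⁻¹)⁴)) · ((n⁻¹)⁴)) · m³    [power of a quotient]
= (((((m⁴)⁴) / ((m³)⁴)) / ((n⁻¹)⁴)) · ((n⁻¹)⁴)) · m³    [power of a quotient]
= (((m¹⁶ / ((m³)⁴)) / ((n⁻¹)⁴)) · ((n⁻¹)⁴)) · m³    [power of a power]
= (((m¹⁶ / m¹²) / ((n⁻¹)⁴)) · ((n⁻¹)⁴)) · m³    [power of a power]
= ((m⁴ / ((n⁻¹)⁴)) · ((n⁻¹)⁴)) · m³    [quotient of powers]
= ((m⁴ / n⁻⁴) · ((n⁻¹)⁴)) · m³    [power of a power]
= ((m⁴ / n⁻⁴) · n⁻⁴) · m³    [power of a power]
= m⁷    [quotient of powers; product of powers]

m⁷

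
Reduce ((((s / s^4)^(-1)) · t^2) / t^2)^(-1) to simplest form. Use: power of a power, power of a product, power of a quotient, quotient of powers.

s^(-3)

((((s / s^4)^(-1)) · t^2) / t^2)^(-1)
= ((((s / s^4)^(-1)) · t^2)^(-1)) / ((t^2)^(-1))    [power of a quotient]
= ((((s / s^4)^(-1))^(-1)) · ((t^2)^(-1))) / ((t^2)^(-1))    [power of a product]
= (((s / s^4)^1) · ((t^2)^(-1))) / ((t^2)^(-1))    [power of a power]
= (((s^1) / ((s^4)^1)) · ((t^2)^(-1))) / ((t^2)^(-1))    [power of a quotient]
= ((s / ((s^4)^1)) · ((t^2)^(-1))) / ((t^2)^(-1))    [power of a power]
= ((s / s^4) · ((t^2)^(-1))) / ((t^2)^(-1))    [power of a power]
= (s^(-3) · ((t^2)^(-1))) / ((t^2)^(-1))    [quotient of powers]
= (s^(-3) · t^(-2)) / ((t^2)^(-1))    [power of a power]
= (s^(-3) · t^(-2)) / t^(-2)    [power of a power]
= s^(-3)    [quotient of powers]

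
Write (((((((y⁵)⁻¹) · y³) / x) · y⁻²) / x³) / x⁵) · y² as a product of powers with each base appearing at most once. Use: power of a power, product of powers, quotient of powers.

(((((((y⁵)⁻¹) · y³) / x) · y⁻²) / x³) / x⁵) · y²
= (((((y⁻⁵ · y³) / x) · y⁻²) / x³) / x⁵) · y²    [power of a power]
= ((((y⁻² / x) · y⁻²) / x³) / x⁵) · y²    [product of powers]
= x⁻⁹y⁻²    [quotient of powers; product of powers]

x⁻⁹y⁻²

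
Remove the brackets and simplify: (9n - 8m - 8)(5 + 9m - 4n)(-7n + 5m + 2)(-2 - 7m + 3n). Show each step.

2524n^2 + 10404mn^2 - 2337n^3 - 7100mn - 14015m^2n - 1108n + 10004m^2n^2 - 4677mn^3 - 8563m^3n + 756n^4 + 4376m^2 + 5648m^3 + 1408m + 2520m^4 + 160

(9n - 8m - 8)(5 + 9m - 4n)(-7n + 5m + 2)(-2 - 7m + 3n)
= (45n + 81mn - 36n^2 - 40m - 72m^2 + 32mn - 40 - 72m + 32n)(-7n + 5m + 2)(-2 - 7m + 3n)    [distributive law]
= (77n + 113mn - 36n^2 - 112m - 72m^2 - 40)(-7n + 5m + 2)(-2 - 7m + 3n)    [combine like terms]
= (-539n^2 + 385mn + 154n - 791mn^2 + 565m^2n + 226mn + 252n^3 - 180mn^2 - 72n^2 + 784mn - 560m^2 - 224m + 504m^2n - 360m^3 - 144m^2 + 280n - 200m - 80)(-2 - 7m + 3n)    [distributive law]
= (-611n^2 + 1395mn + 434n - 971mn^2 + 1069m^2n + 252n^3 - 704m^2 - 424m - 360m^3 - 80)(-2 - 7m + 3n)    [combine like terms]
= 1222n^2 + 4277mn^2 - 1833n^3 - 2790mn - 9765m^2n + 4185mn^2 - 868n - 3038mn + 1302n^2 + 1942mn^2 + 6797m^2n^2 - 2913mn^3 - 2138m^2n - 7483m^3n + 3207m^2n^2 - 504n^3 - 1764mn^3 + 756n^4 + 1408m^2 + 4928m^3 - 2112m^2n + 848m + 2968m^2 - 1272mn + 720m^3 + 2520m^4 - 1080m^3n + 160 + 560m - 240n    [distributive law]
= 2524n^2 + 10404mn^2 - 2337n^3 - 7100mn - 14015m^2n - 1108n + 10004m^2n^2 - 4677mn^3 - 8563m^3n + 756n^4 + 4376m^2 + 5648m^3 + 1408m + 2520m^4 + 160    [combine like terms]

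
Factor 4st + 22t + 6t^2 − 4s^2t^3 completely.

2t(2s + 11 + 3t − 2s^2t^2)

4st + 22t + 6t^2 − 4s^2t^3
= 2(2st + 11t + 3t^2 − 2s^2t^3)    [factor out 2]
= 2t(2s + 11 + 3t − 2s^2t^2)    [factor out t]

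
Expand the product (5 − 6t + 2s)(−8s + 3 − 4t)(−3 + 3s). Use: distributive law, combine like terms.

147s − 54s² − 45 + 114t − 234st + 120s²t − 72t² + 72st² − 48s³

(5 − 6t + 2s)(−8s + 3 − 4t)(−3 + 3s)
= (−40s + 15 − 20t + 48st − 18t + 24t² − 16s² + 6s − 8st)(−3 + 3s)    [distributive law]
= (−34s + 15 − 38t + 40st + 24t² − 16s²)(−3 + 3s)    [combine like terms]
= 102s − 102s² − 45 + 45s + 114t − 114st − 120st + 120s²t − 72t² + 72st² + 48s² − 48s³    [distributive law]
= 147s − 54s² − 45 + 114t − 234st + 120s²t − 72t² + 72st² − 48s³    [combine like terms]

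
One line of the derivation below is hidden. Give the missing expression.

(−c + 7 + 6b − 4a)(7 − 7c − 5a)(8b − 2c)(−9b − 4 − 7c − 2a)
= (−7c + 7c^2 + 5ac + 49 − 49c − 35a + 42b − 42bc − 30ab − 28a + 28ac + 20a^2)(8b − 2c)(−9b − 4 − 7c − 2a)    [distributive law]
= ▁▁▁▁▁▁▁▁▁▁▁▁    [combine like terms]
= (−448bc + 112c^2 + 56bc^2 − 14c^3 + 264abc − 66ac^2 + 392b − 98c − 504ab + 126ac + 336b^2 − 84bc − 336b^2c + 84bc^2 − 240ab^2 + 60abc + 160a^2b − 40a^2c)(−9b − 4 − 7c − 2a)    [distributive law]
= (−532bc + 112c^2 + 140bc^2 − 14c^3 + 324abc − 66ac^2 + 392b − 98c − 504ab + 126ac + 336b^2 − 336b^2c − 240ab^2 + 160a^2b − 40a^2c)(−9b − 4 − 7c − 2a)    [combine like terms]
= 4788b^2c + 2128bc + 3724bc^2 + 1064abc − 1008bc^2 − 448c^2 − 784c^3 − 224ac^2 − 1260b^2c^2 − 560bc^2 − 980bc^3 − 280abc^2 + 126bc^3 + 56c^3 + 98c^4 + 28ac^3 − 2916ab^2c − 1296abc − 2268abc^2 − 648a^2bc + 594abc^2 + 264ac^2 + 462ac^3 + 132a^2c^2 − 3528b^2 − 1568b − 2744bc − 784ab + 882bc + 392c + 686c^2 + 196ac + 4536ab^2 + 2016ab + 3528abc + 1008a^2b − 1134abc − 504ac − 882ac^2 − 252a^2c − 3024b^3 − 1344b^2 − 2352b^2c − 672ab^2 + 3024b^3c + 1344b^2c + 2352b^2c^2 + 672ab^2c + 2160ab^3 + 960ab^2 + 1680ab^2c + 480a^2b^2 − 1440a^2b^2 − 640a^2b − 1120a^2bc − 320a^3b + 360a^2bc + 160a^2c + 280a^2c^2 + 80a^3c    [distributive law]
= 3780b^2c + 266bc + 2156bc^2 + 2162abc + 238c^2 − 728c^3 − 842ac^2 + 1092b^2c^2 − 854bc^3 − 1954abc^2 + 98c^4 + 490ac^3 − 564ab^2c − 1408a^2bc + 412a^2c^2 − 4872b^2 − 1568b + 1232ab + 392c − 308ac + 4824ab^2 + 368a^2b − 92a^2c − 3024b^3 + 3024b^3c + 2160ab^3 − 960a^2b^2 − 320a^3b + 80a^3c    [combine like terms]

Applying combine like terms to the line above:

(−56c + 7c^2 + 33ac + 49 − 63a + 42b − 42bc − 30ab + 20a^2)(8b − 2c)(−9b − 4 − 7c − 2a)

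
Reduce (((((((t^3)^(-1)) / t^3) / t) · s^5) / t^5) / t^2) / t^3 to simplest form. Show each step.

s^5t^(-17)

(((((((t^3)^(-1)) / t^3) / t) · s^5) / t^5) / t^2) / t^3
= (((((t^(-3) / t^3) / t) · s^5) / t^5) / t^2) / t^3    [power of a power]
= ((((t^(-6) / t) · s^5) / t^5) / t^2) / t^3    [quotient of powers]
= (((t^(-7) · s^5) / t^5) / t^2) / t^3    [quotient of powers]
= s^5t^(-17)    [quotient of powers; product of powers]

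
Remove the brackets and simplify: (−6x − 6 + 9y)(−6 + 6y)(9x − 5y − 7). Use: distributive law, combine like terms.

324x^2 − 738xy + 72x − 324x^2y + 666xy^2 + 450y − 252 + 72y^2 − 270y^3

(−6x − 6 + 9y)(−6 + 6y)(9x − 5y − 7)
= (36x − 36xy + 36 − 36y − 54y + 54y^2)(9x − 5y − 7)    [distributive law]
= (36x − 36xy + 36 − 90y + 54y^2)(9x − 5y − 7)    [combine like terms]
= 324x^2 − 180xy − 252x − 324x^2y + 180xy^2 + 252xy + 324x − 180y − 252 − 810xy + 450y^2 + 630y + 486xy^2 − 270y^3 − 378y^2    [distributive law]
= 324x^2 − 738xy + 72x − 324x^2y + 666xy^2 + 450y − 252 + 72y^2 − 270y^3    [combine like terms]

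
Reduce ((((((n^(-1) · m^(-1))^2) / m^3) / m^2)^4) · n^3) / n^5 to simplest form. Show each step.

m^(-28)n^(-10)

((((((n^(-1) · m^(-1))^2) / m^3) / m^2)^4) · n^3) / n^5
= ((((((n^(-1) · m^(-1))^2) / m^3)^4) / ((m^2)^4)) · n^3) / n^5    [power of a quotient]
= ((((((n^(-1) · m^(-1))^2)^4) / ((m^3)^4)) / ((m^2)^4)) · n^3) / n^5    [power of a quotient]
= (((((n^(-1) · m^(-1))^8) / ((m^3)^4)) / ((m^2)^4)) · n^3) / n^5    [power of a power]
= ((((((n^(-1))^8) · ((m^(-1))^8)) / ((m^3)^4)) / ((m^2)^4)) · n^3) / n^5    [power of a product]
= ((((n^(-8) · ((m^(-1))^8)) / ((m^3)^4)) / ((m^2)^4)) · n^3) / n^5    [power of a power]
= ((((n^(-8) · m^(-8)) / ((m^3)^4)) / ((m^2)^4)) · n^3) / n^5    [power of a power]
= ((((n^(-8) · m^(-8)) / m^12) / ((m^2)^4)) · n^3) / n^5    [power of a power]
= ((((n^(-8) · m^(-8)) / m^12) / m^8) · n^3) / n^5    [power of a power]
= m^(-28)n^(-10)    [quotient of powers; product of powers]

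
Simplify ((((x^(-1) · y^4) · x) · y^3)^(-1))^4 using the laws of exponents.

y^(-28)

((((x^(-1) · y^4) · x) · y^3)^(-1))^4
= (((x^(-1) · y^4) · x) · y^3)^(-4)    [power of a power]
= (((x^(-1) · y^4) · x)^(-4)) · ((y^3)^(-4))    [power of a product]
= (((x^(-1) · y^4)^(-4)) · (x^(-4))) · ((y^3)^(-4))    [power of a product]
= ((((x^(-1))^(-4)) · ((y^4)^(-4))) · (x^(-4))) · ((y^3)^(-4))    [power of a product]
= ((x^4 · ((y^4)^(-4))) · (x^(-4))) · ((y^3)^(-4))    [power of a power]
= ((x^4 · y^(-16)) · (x^(-4))) · ((y^3)^(-4))    [power of a power]
= ((x^4 · y^(-16)) · x^(-4)) · y^(-12)    [power of a power]
= y^(-28)    [product of powers]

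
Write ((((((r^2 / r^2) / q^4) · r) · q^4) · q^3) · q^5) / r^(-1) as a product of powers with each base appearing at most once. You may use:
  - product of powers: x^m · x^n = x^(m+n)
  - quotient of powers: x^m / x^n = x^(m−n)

q^8r^2

((((((r^2 / r^2) / q^4) · r) · q^4) · q^3) · q^5) / r^(-1)
= (((((r^0 / q^4) · r) · q^4) · q^3) · q^5) / r^(-1)    [quotient of powers]
= q^8r^2    [quotient of powers; product of powers]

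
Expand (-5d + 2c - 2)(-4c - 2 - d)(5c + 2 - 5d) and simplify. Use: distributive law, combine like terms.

(-5d + 2c - 2)(-4c - 2 - d)(5c + 2 - 5d)
= (20cd + 10d + 5d^2 - 8c^2 - 4c - 2cd + 8c + 4 + 2d)(5c + 2 - 5d)    [distributive law]
= (18cd + 12d + 5d^2 - 8c^2 + 4c + 4)(5c + 2 - 5d)    [combine like terms]
= 90c^2d + 36cd - 90cd^2 + 60cd + 24d - 60d^2 + 25cd^2 + 10d^2 - 25d^3 - 40c^3 - 16c^2 + 40c^2d + 20c^2 + 8c - 20cd + 20c + 8 - 20d    [distributive law]
= 130c^2d + 76cd - 65cd^2 + 4d - 50d^2 - 25d^3 - 40c^3 + 4c^2 + 28c + 8    [combine like terms]

130c^2d + 76cd - 65cd^2 + 4d - 50d^2 - 25d^3 - 40c^3 + 4c^2 + 28c + 8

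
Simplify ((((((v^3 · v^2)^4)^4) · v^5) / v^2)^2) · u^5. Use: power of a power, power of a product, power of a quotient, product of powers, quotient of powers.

u^5·v^166

((((((v^3 · v^2)^4)^4) · v^5) / v^2)^2) · u^5
= ((((((v^3 · v^2)^4)^4) · v^5)^2) / ((v^2)^2)) · u^5    [power of a quotient]
= ((((((v^3 · v^2)^4)^4)^2) · ((v^5)^2)) / ((v^2)^2)) · u^5    [power of a product]
= (((((v^3 · v^2)^4)^8) · ((v^5)^2)) / ((v^2)^2)) · u^5    [power of a power]
= ((((v^3 · v^2)^32) · ((v^5)^2)) / ((v^2)^2)) · u^5    [power of a power]
= (((((v^3)^32) · ((v^2)^32)) · ((v^5)^2)) / ((v^2)^2)) · u^5    [power of a product]
= (((v^96 · ((v^2)^32)) · ((v^5)^2)) / ((v^2)^2)) · u^5    [power of a power]
= (((v^96 · v^64) · ((v^5)^2)) / ((v^2)^2)) · u^5    [power of a power]
= ((v^160 · ((v^5)^2)) / ((v^2)^2)) · u^5    [product of powers]
= ((v^160 · v^10) / ((v^2)^2)) · u^5    [power of a power]
= (v^170 / ((v^2)^2)) · u^5    [product of powers]
= (v^170 / v^4) · u^5    [power of a power]
= v^166 · u^5    [quotient of powers]
= u^5·v^166    [rearrange]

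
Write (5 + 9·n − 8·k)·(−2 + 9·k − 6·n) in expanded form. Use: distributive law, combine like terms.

−10 + 61·k − 48·n + 129·k·n − 54·n² − 72·k²

(5 + 9·n − 8·k)·(−2 + 9·k − 6·n)
= −10 + 45·k − 30·n − 18·n + 81·k·n − 54·n² + 16·k − 72·k² + 48·k·n    [distributive law]
= −10 + 61·k − 48·n + 129·k·n − 54·n² − 72·k²    [combine like terms]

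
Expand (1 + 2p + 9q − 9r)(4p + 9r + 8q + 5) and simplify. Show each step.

14p − 36r + 53q + 5 + 8p² − 18pr + 52pq + 9qr + 72q² − 81r²

(1 + 2p + 9q − 9r)(4p + 9r + 8q + 5)
= 4p + 9r + 8q + 5 + 8p² + 18pr + 16pq + 10p + 36pq + 81qr + 72q² + 45q − 36pr − 81r² − 72qr − 45r    [distributive law]
= 14p − 36r + 53q + 5 + 8p² − 18pr + 52pq + 9qr + 72q² − 81r²    [combine like terms]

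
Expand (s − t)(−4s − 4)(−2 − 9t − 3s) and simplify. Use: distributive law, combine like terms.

20s^2 + 24s^2t + 12s^3 + 8s + 16st − 36st^2 − 8t − 36t^2

(s − t)(−4s − 4)(−2 − 9t − 3s)
= (−4s^2 − 4s + 4st + 4t)(−2 − 9t − 3s)    [distributive law]
= 8s^2 + 36s^2t + 12s^3 + 8s + 36st + 12s^2 − 8st − 36st^2 − 12s^2t − 8t − 36t^2 − 12st    [distributive law]
= 20s^2 + 24s^2t + 12s^3 + 8s + 16st − 36st^2 − 8t − 36t^2    [combine like terms]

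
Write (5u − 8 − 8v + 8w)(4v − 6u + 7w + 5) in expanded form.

(5u − 8 − 8v + 8w)(4v − 6u + 7w + 5)
= 20uv − 30u^2 + 35uw + 25u − 32v + 48u − 56w − 40 − 32v^2 + 48uv − 56vw − 40v + 32vw − 48uw + 56w^2 + 40w    [distributive law]
= 68uv − 30u^2 − 13uw + 73u − 72v − 16w − 40 − 32v^2 − 24vw + 56w^2    [combine like terms]

68uv − 30u^2 − 13uw + 73u − 72v − 16w − 40 − 32v^2 − 24vw + 56w^2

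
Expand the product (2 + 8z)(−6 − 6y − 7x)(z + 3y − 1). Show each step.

(2 + 8z)(−6 − 6y − 7x)(z + 3y − 1)
= (−12 − 12y − 14x − 48z − 48yz − 56xz)(z + 3y − 1)    [distributive law]
= −12z − 36y + 12 − 12yz − 36y^2 + 12y − 14xz − 42xy + 14x − 48z^2 − 144yz + 48z − 48yz^2 − 144y^2z + 48yz − 56xz^2 − 168xyz + 56xz    [distributive law]
= 36z − 24y + 12 − 108yz − 36y^2 + 42xz − 42xy + 14x − 48z^2 − 48yz^2 − 144y^2z − 56xz^2 − 168xyz    [combine like terms]

36z − 24y + 12 − 108yz − 36y^2 + 42xz − 42xy + 14x − 48z^2 − 48yz^2 − 144y^2z − 56xz^2 − 168xyz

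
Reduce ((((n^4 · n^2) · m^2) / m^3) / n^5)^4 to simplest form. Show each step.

m^(-4)n^4

((((n^4 · n^2) · m^2) / m^3) / n^5)^4
= ((((n^4 · n^2) · m^2) / m^3)^4) / ((n^5)^4)    [power of a quotient]
= ((((n^4 · n^2) · m^2)^4) / ((m^3)^4)) / ((n^5)^4)    [power of a quotient]
= ((((n^4 · n^2)^4) · ((m^2)^4)) / ((m^3)^4)) / ((n^5)^4)    [power of a product]
= (((((n^4)^4) · ((n^2)^4)) · ((m^2)^4)) / ((m^3)^4)) / ((n^5)^4)    [power of a product]
= (((n^16 · ((n^2)^4)) · ((m^2)^4)) / ((m^3)^4)) / ((n^5)^4)    [power of a power]
= (((n^16 · n^8) · ((m^2)^4)) / ((m^3)^4)) / ((n^5)^4)    [power of a power]
= ((n^24 · ((m^2)^4)) / ((m^3)^4)) / ((n^5)^4)    [product of powers]
= ((n^24 · m^8) / ((m^3)^4)) / ((n^5)^4)    [power of a power]
= ((n^24 · m^8) / m^12) / ((n^5)^4)    [power of a power]
= ((n^24 · m^8) / m^12) / n^20    [power of a power]
= m^(-4)n^4    [quotient of powers]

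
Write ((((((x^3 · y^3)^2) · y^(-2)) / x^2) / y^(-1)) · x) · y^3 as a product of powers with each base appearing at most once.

x^5y^8

((((((x^3 · y^3)^2) · y^(-2)) / x^2) / y^(-1)) · x) · y^3
= (((((((x^3)^2) · ((y^3)^2)) · y^(-2)) / x^2) / y^(-1)) · x) · y^3    [power of a product]
= (((((x^6 · ((y^3)^2)) · y^(-2)) / x^2) / y^(-1)) · x) · y^3    [power of a power]
= (((((x^6 · y^6) · y^(-2)) / x^2) / y^(-1)) · x) · y^3    [power of a power]
= x^5y^8    [quotient of powers; product of powers]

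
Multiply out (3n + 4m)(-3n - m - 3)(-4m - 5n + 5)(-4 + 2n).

(3n + 4m)(-3n - m - 3)(-4m - 5n + 5)(-4 + 2n)
= (-9n^2 - 3mn - 9n - 12mn - 4m^2 - 12m)(-4m - 5n + 5)(-4 + 2n)    [distributive law]
= (-9n^2 - 15mn - 9n - 4m^2 - 12m)(-4m - 5n + 5)(-4 + 2n)    [combine like terms]
= (36mn^2 + 45n^3 - 45n^2 + 60m^2n + 75mn^2 - 75mn + 36mn + 45n^2 - 45n + 16m^3 + 20m^2n - 20m^2 + 48m^2 + 60mn - 60m)(-4 + 2n)    [distributive law]
= (111mn^2 + 45n^3 + 80m^2n + 21mn - 45n + 16m^3 + 28m^2 - 60m)(-4 + 2n)    [combine like terms]
= -444mn^2 + 222mn^3 - 180n^3 + 90n^4 - 320m^2n + 160m^2n^2 - 84mn + 42mn^2 + 180n - 90n^2 - 64m^3 + 32m^3n - 112m^2 + 56m^2n + 240m - 120mn    [distributive law]
= -402mn^2 + 222mn^3 - 180n^3 + 90n^4 - 264m^2n + 160m^2n^2 - 204mn + 180n - 90n^2 - 64m^3 + 32m^3n - 112m^2 + 240m    [combine like terms]

-402mn^2 + 222mn^3 - 180n^3 + 90n^4 - 264m^2n + 160m^2n^2 - 204mn + 180n - 90n^2 - 64m^3 + 32m^3n - 112m^2 + 240m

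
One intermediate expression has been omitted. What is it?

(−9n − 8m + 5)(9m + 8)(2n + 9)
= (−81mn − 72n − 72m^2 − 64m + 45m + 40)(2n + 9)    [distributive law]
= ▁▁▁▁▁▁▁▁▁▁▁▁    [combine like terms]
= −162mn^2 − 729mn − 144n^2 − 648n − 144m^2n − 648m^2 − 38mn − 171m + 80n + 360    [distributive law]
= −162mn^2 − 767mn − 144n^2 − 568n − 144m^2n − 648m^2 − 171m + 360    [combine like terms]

After combine like terms, the bracketed line is:

(−81mn − 72n − 72m^2 − 19m + 40)(2n + 9)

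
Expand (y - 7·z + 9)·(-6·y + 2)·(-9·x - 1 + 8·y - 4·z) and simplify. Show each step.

(y - 7·z + 9)·(-6·y + 2)·(-9·x - 1 + 8·y - 4·z)
= (-6·y² + 2·y + 42·y·z - 14·z - 54·y + 18)·(-9·x - 1 + 8·y - 4·z)    [distributive law]
= (-6·y² - 52·y + 42·y·z - 14·z + 18)·(-9·x - 1 + 8·y - 4·z)    [combine like terms]
= 54·x·y² + 6·y² - 48·y³ + 24·y²·z + 468·x·y + 52·y - 416·y² + 208·y·z - 378·x·y·z - 42·y·z + 336·y²·z - 168·y·z² + 126·x·z + 14·z - 112·y·z + 56·z² - 162·x - 18 + 144·y - 72·z    [distributive law]
= 54·x·y² - 410·y² - 48·y³ + 360·y²·z + 468·x·y + 196·y + 54·y·z - 378·x·y·z - 168·y·z² + 126·x·z - 58·z + 56·z² - 162·x - 18    [combine like terms]

54·x·y² - 410·y² - 48·y³ + 360·y²·z + 468·x·y + 196·y + 54·y·z - 378·x·y·z - 168·y·z² + 126·x·z - 58·z + 56·z² - 162·x - 18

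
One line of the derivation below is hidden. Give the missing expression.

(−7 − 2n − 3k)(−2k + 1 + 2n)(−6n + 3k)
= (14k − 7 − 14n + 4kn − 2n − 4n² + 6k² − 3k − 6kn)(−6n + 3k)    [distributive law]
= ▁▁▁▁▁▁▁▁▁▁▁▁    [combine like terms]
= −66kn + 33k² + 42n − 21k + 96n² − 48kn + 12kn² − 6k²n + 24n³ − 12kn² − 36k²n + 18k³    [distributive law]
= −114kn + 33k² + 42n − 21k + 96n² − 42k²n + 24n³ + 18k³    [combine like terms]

After combine like terms, the bracketed line is:

(11k − 7 − 16n − 2kn − 4n² + 6k²)(−6n + 3k)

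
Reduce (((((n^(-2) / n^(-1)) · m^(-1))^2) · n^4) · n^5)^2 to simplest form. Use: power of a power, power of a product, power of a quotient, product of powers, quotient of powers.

(((((n^(-2) / n^(-1)) · m^(-1))^2) · n^4) · n^5)^2
= (((((n^(-2) / n^(-1)) · m^(-1))^2) · n^4)^2) · ((n^5)^2)    [power of a product]
= (((((n^(-2) / n^(-1)) · m^(-1))^2)^2) · ((n^4)^2)) · ((n^5)^2)    [power of a product]
= ((((n^(-2) / n^(-1)) · m^(-1))^4) · ((n^4)^2)) · ((n^5)^2)    [power of a power]
= ((((n^(-2) / n^(-1))^4) · ((m^(-1))^4)) · ((n^4)^2)) · ((n^5)^2)    [power of a product]
= (((((n^(-2))^4) / ((n^(-1))^4)) · ((m^(-1))^4)) · ((n^4)^2)) · ((n^5)^2)    [power of a quotient]
= (((n^(-8) / ((n^(-1))^4)) · ((m^(-1))^4)) · ((n^4)^2)) · ((n^5)^2)    [power of a power]
= (((n^(-8) / n^(-4)) · ((m^(-1))^4)) · ((n^4)^2)) · ((n^5)^2)    [power of a power]
= ((n^(-4) · ((m^(-1))^4)) · ((n^4)^2)) · ((n^5)^2)    [quotient of powers]
= ((n^(-4) · m^(-4)) · ((n^4)^2)) · ((n^5)^2)    [power of a power]
= ((n^(-4) · m^(-4)) · n^8) · ((n^5)^2)    [power of a power]
= ((n^(-4) · m^(-4)) · n^8) · n^10    [power of a power]
= m^(-4)n^14    [product of powers]

m^(-4)n^14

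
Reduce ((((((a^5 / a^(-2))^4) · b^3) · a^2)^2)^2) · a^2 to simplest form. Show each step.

((((((a^5 / a^(-2))^4) · b^3) · a^2)^2)^2) · a^2
= (((((a^5 / a^(-2))^4) · b^3) · a^2)^4) · a^2    [power of a power]
= (((((a^5 / a^(-2))^4) · b^3)^4) · ((a^2)^4)) · a^2    [power of a product]
= (((((a^5 / a^(-2))^4)^4) · ((b^3)^4)) · ((a^2)^4)) · a^2    [power of a product]
= ((((a^5 / a^(-2))^16) · ((b^3)^4)) · ((a^2)^4)) · a^2    [power of a power]
= (((((a^5)^16) / ((a^(-2))^16)) · ((b^3)^4)) · ((a^2)^4)) · a^2    [power of a quotient]
= (((a^80 / ((a^(-2))^16)) · ((b^3)^4)) · ((a^2)^4)) · a^2    [power of a power]
= (((a^80 / a^(-32)) · ((b^3)^4)) · ((a^2)^4)) · a^2    [power of a power]
= ((a^112 · ((b^3)^4)) · ((a^2)^4)) · a^2    [quotient of powers]
= ((a^112 · b^12) · ((a^2)^4)) · a^2    [power of a power]
= ((a^112 · b^12) · a^8) · a^2    [power of a power]
= a^122b^12    [product of powers]

a^122b^12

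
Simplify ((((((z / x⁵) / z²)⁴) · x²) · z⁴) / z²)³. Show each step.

x⁻⁵⁴z⁻⁶

((((((z / x⁵) / z²)⁴) · x²) · z⁴) / z²)³
= ((((((z / x⁵) / z²)⁴) · x²) · z⁴)³) / ((z²)³)    [power of a quotient]
= ((((((z / x⁵) / z²)⁴) · x²)³) · ((z⁴)³)) / ((z²)³)    [power of a product]
= ((((((z / x⁵) / z²)⁴)³) · ((x²)³)) · ((z⁴)³)) / ((z²)³)    [power of a product]
= (((((z / x⁵) / z²)¹²) · ((x²)³)) · ((z⁴)³)) / ((z²)³)    [power of a power]
= (((((z / x⁵)¹²) / ((z²)¹²)) · ((x²)³)) · ((z⁴)³)) / ((z²)³)    [power of a quotient]
= (((((z¹²) / ((x⁵)¹²)) / ((z²)¹²)) · ((x²)³)) · ((z⁴)³)) / ((z²)³)    [power of a quotient]
= ((((z¹² / x⁶⁰) / ((z²)¹²)) · ((x²)³)) · ((z⁴)³)) / ((z²)³)    [power of a power]
= ((((z¹² / x⁶⁰) / z²⁴) · ((x²)³)) · ((z⁴)³)) / ((z²)³)    [power of a power]
= ((((z¹² / x⁶⁰) / z²⁴) · x⁶) · ((z⁴)³)) / ((z²)³)    [power of a power]
= ((((z¹² / x⁶⁰) / z²⁴) · x⁶) · z¹²) / ((z²)³)    [power of a power]
= ((((z¹² / x⁶⁰) / z²⁴) · x⁶) · z¹²) / z⁶    [power of a power]
= x⁻⁵⁴z⁻⁶    [quotient of powers; product of powers]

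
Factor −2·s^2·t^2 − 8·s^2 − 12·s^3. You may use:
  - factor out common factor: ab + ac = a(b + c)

2·s^2(−t^2 − 4 − 6·s)

−2·s^2·t^2 − 8·s^2 − 12·s^3
= 2(−s^2·t^2 − 4·s^2 − 6·s^3)    [factor out 2]
= 2·s^2(−t^2 − 4 − 6·s)    [factor out s^2]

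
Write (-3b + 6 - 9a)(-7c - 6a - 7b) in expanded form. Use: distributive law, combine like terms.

21bc + 81ab + 21b^2 - 42c - 36a - 42b + 63ac + 54a^2

(-3b + 6 - 9a)(-7c - 6a - 7b)
= 21bc + 18ab + 21b^2 - 42c - 36a - 42b + 63ac + 54a^2 + 63ab    [distributive law]
= 21bc + 81ab + 21b^2 - 42c - 36a - 42b + 63ac + 54a^2    [combine like terms]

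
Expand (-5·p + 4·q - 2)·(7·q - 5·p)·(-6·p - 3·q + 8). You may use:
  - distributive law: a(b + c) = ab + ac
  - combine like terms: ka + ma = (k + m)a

(-5·p + 4·q - 2)·(7·q - 5·p)·(-6·p - 3·q + 8)
= (-35·p·q + 25·p^2 + 28·q^2 - 20·p·q - 14·q + 10·p)·(-6·p - 3·q + 8)    [distributive law]
= (-55·p·q + 25·p^2 + 28·q^2 - 14·q + 10·p)·(-6·p - 3·q + 8)    [combine like terms]
= 330·p^2·q + 165·p·q^2 - 440·p·q - 150·p^3 - 75·p^2·q + 200·p^2 - 168·p·q^2 - 84·q^3 + 224·q^2 + 84·p·q + 42·q^2 - 112·q - 60·p^2 - 30·p·q + 80·p    [distributive law]
= 255·p^2·q - 3·p·q^2 - 386·p·q - 150·p^3 + 140·p^2 - 84·q^3 + 266·q^2 - 112·q + 80·p    [combine like terms]

255·p^2·q - 3·p·q^2 - 386·p·q - 150·p^3 + 140·p^2 - 84·q^3 + 266·q^2 - 112·q + 80·p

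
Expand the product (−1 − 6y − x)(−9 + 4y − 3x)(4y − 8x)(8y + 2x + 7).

1688y^2 − 2968xy + 252y − 816x^2 − 504x + 928y^3 − 680xy^2 − 2172x^2y − 360x^3 − 768y^4 + 1792xy^3 − 304x^2y^2 − 392x^3y − 48x^4

(−1 − 6y − x)(−9 + 4y − 3x)(4y − 8x)(8y + 2x + 7)
= (9 − 4y + 3x + 54y − 24y^2 + 18xy + 9x − 4xy + 3x^2)(4y − 8x)(8y + 2x + 7)    [distributive law]
= (9 + 50y + 12x − 24y^2 + 14xy + 3x^2)(4y − 8x)(8y + 2x + 7)    [combine like terms]
= (36y − 72x + 200y^2 − 400xy + 48xy − 96x^2 − 96y^3 + 192xy^2 + 56xy^2 − 112x^2y + 12x^2y − 24x^3)(8y + 2x + 7)    [distributive law]
= (36y − 72x + 200y^2 − 352xy − 96x^2 − 96y^3 + 248xy^2 − 100x^2y − 24x^3)(8y + 2x + 7)    [combine like terms]
= 288y^2 + 72xy + 252y − 576xy − 144x^2 − 504x + 1600y^3 + 400xy^2 + 1400y^2 − 2816xy^2 − 704x^2y − 2464xy − 768x^2y − 192x^3 − 672x^2 − 768y^4 − 192xy^3 − 672y^3 + 1984xy^3 + 496x^2y^2 + 1736xy^2 − 800x^2y^2 − 200x^3y − 700x^2y − 192x^3y − 48x^4 − 168x^3    [distributive law]
= 1688y^2 − 2968xy + 252y − 816x^2 − 504x + 928y^3 − 680xy^2 − 2172x^2y − 360x^3 − 768y^4 + 1792xy^3 − 304x^2y^2 − 392x^3y − 48x^4    [combine like terms]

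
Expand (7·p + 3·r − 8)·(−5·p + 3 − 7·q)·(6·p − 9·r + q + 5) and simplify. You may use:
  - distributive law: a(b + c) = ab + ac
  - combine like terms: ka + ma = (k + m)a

−210·p^3 + 225·p^2·r − 329·p^2·q + 191·p^2 − 570·p·r + 152·p·q + 161·p + 300·p·q·r − 49·p·q^2 + 135·p·r^2 − 81·r^2 − 600·q·r + 261·r + 189·q·r^2 − 21·q^2·r + 256·q − 120 + 56·q^2

(7·p + 3·r − 8)·(−5·p + 3 − 7·q)·(6·p − 9·r + q + 5)
= (−35·p^2 + 21·p − 49·p·q − 15·p·r + 9·r − 21·q·r + 40·p − 24 + 56·q)·(6·p − 9·r + q + 5)    [distributive law]
= (−35·p^2 + 61·p − 49·p·q − 15·p·r + 9·r − 21·q·r − 24 + 56·q)·(6·p − 9·r + q + 5)    [combine like terms]
= −210·p^3 + 315·p^2·r − 35·p^2·q − 175·p^2 + 366·p^2 − 549·p·r + 61·p·q + 305·p − 294·p^2·q + 441·p·q·r − 49·p·q^2 − 245·p·q − 90·p^2·r + 135·p·r^2 − 15·p·q·r − 75·p·r + 54·p·r − 81·r^2 + 9·q·r + 45·r − 126·p·q·r + 189·q·r^2 − 21·q^2·r − 105·q·r − 144·p + 216·r − 24·q − 120 + 336·p·q − 504·q·r + 56·q^2 + 280·q    [distributive law]
= −210·p^3 + 225·p^2·r − 329·p^2·q + 191·p^2 − 570·p·r + 152·p·q + 161·p + 300·p·q·r − 49·p·q^2 + 135·p·r^2 − 81·r^2 − 600·q·r + 261·r + 189·q·r^2 − 21·q^2·r + 256·q − 120 + 56·q^2    [combine like terms]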